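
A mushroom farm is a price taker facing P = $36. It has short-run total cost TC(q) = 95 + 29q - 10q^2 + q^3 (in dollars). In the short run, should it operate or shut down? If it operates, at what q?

Variable cost is VC = 29q - 10q^2 + q^3, so AVC = VC/q = 29 - 10q + q^2 and MC = dTC/dq = 29 - 20q + 3q^2.
AVC hits its minimum where MC = AVC, at q = 5, giving min AVC = 29 - 10·5 + 5^2 = $4.
Since P = $36 ≥ min AVC = $4, price covers variable cost and the firm should produce.
P = MC gives -7 - 20q + 3q^2 = 0, with roots -1/3 and 7. Take the larger (rising MC): q* = 7.
Check: AVC at q = 7 is $8 ≤ P, so revenue covers variable cost.
Profit = P·q − TC = 36·7 − 151 = $101.

Produce at q = 7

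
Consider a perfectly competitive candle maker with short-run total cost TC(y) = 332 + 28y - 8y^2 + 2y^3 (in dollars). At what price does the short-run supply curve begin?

$20 per unit

The shutdown price is the minimum of AVC. VC = 28y - 8y^2 + 2y^3, so AVC = 28 - 8y + 2y^2.
At the minimum of AVC, MC = AVC. MC = 28 - 16y + 6y^2; setting MC = AVC gives 4y^2 - 8y = 0, so y = 2. min AVC = 20.
The firm shuts down for any P below $20.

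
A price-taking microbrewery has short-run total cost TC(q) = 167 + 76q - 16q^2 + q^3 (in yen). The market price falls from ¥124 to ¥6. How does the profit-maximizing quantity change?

Output falls from 12 to 0 (the firm shuts down)

AVC = 76 - 16q + q^2, minimized at q = 8 where min AVC = ¥12. MC = 76 - 32q + 3q^2.
At P = ¥124 ≥ min AVC, set P = MC on the rising branch: q = 12.
At P = ¥6 < min AVC = ¥12, price no longer covers variable cost at any output, so the firm shuts down: q = 0.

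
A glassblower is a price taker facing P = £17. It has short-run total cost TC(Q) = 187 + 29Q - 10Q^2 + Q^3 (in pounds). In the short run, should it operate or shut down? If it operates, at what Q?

Strip out fixed cost: VC = 29Q - 10Q^2 + Q^3. Then AVC = 29 - 10Q + Q^2 and MC = 29 - 20Q + 3Q^2.
The AVC parabola has its vertex at Q = 10/2 = 5, where AVC = 29 - 10·5 + 5^2 = £4.
Since P = £17 ≥ min AVC = £4, price covers variable cost and the firm should produce.
Solving P = MC: 12 - 20Q + 3Q^2 = 0 ⇒ Q = 2/3 or 6. On the upward-sloping branch, Q* = 6.
Check: AVC at Q = 6 is £5 ≤ P, so revenue covers variable cost.
Profit = P·Q − TC = 17·6 − 217 = -£115, a loss, but smaller than the £187 fixed cost the firm would lose by shutting down.

Produce at Q = 6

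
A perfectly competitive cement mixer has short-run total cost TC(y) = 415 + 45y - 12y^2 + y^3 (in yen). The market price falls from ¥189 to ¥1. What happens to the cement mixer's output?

Output falls from 12 to 0 (the firm shuts down)

AVC = 45 - 12y + y^2, minimized at y = 6 where min AVC = ¥9. MC = 45 - 24y + 3y^2.
With P = ¥189 above the shutdown price, P = MC gives y = 12.
At P = ¥1 < min AVC = ¥9, price no longer covers variable cost at any output, so the firm shuts down: y = 0.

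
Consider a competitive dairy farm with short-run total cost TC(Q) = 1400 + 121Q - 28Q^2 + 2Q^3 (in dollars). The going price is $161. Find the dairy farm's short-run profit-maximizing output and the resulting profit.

AVC = 121 - 28Q + 2Q^2 has its minimum $23 at Q = 7; price $161 clears that bar, so the firm operates.
MC = 121 - 56Q + 6Q^2. Setting P = MC and taking the root on the rising branch gives Q* = 10.
TR = 161·10 = 1610. TC = 1400 + 410 = 1810. Profit = 1610 − 1810 = -$200.
That loss of $200 beats the $1400 the firm would lose by shutting down; producing recovers $1200 of fixed cost.

Profit = -$200 at Q = 10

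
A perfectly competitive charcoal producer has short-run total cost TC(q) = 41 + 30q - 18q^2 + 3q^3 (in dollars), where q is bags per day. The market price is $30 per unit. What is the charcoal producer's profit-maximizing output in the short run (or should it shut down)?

Strip out fixed cost: VC = 30q - 18q^2 + 3q^3. Then AVC = 30 - 18q + 3q^2 and MC = 30 - 36q + 9q^2.
AVC hits its minimum where MC = AVC, at q = 3, giving min AVC = 30 - 18·3 + 3·3^2 = $3.
P = $30 exceeds min AVC = $3, so the firm stays open.
P = MC gives -36q + 9q^2 = 0, with roots 0 and 4. Take the larger (rising MC): q* = 4.
Check: AVC at q = 4 is $6 ≤ P, so revenue covers variable cost.
Profit = P·q − TC = 30·4 − 65 = $55.

Produce at q = 4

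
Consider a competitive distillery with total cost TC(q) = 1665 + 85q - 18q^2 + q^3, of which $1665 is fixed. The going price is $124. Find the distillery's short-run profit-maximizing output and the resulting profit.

AVC = 85 - 18q + q^2; min AVC = $4 at q = 9. Since P = $124 ≥ min AVC, the firm produces.
MC = 85 - 36q + 3q^2. Setting P = MC and taking the root on the rising branch gives q* = 13.
TR = 124·13 = 1612. TC = 1665 + 260 = 1925. Profit = 1612 − 1925 = -$313.
That loss of $313 beats the $1665 the firm would lose by shutting down; producing recovers $1352 of fixed cost.

Profit = -$313 at q = 13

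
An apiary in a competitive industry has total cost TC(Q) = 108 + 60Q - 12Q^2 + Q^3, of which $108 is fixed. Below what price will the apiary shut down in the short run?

$24 per unit

Short-run supply begins at min AVC. From VC = 60Q - 12Q^2 + Q^3, AVC = 60 - 12Q + Q^2.
dAVC/dQ = -12 + 2Q = 0 gives Q = 6. min AVC = 60 - 12·6 + 6^2 = 24.
For P < $24 the firm produces nothing.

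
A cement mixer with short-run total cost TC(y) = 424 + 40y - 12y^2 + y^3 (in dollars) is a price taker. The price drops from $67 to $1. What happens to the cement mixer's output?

MC = 40 - 24y + 3y^2; the shutdown threshold is min AVC = $4 (at y = 6).
With P = $67 above the shutdown price, P = MC gives y = 9.
At P = $1 < min AVC = $4, price no longer covers variable cost at any output, so the firm shuts down: y = 0.

Output falls from 9 to 0 (the firm shuts down)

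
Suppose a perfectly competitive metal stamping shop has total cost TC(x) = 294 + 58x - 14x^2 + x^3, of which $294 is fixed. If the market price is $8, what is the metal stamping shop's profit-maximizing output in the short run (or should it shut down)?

From TC, MC = TC'(x) = 58 - 28x + 3x^2 and AVC = VC/x = 58 - 14x + x^2.
AVC is minimized where dAVC/dx = -14 + 2x = 0, at x = 7; min AVC = 58 - 14·7 + 7^2 = $9.
With P < min AVC ($8 < $9), every unit sold adds to the loss.
Shutting down limits the loss to fixed cost, $294.

Shut down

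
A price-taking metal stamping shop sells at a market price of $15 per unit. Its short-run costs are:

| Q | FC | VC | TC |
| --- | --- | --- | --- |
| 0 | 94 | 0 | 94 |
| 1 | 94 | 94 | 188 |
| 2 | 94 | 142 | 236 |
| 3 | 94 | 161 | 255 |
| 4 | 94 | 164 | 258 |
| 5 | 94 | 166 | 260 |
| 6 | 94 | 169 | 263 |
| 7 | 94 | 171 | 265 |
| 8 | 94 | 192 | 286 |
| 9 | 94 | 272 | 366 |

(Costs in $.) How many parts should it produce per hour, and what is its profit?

Compute π = P·Q − TC at each output: Q=0: -94; Q=1: -173; Q=2: -206; Q=3: -210; Q=4: -198; Q=5: -185; Q=6: -173; Q=7: -160; Q=8: -166; Q=9: -231.
Profit is highest at Q = 0. Equivalently, the lowest AVC in the table is 192/8 ≈ $24 at Q = 8, and P = $15 falls below it — price never covers variable cost, so the firm shuts down and loses only its fixed cost.

Q = 0 (shut down); profit = -$94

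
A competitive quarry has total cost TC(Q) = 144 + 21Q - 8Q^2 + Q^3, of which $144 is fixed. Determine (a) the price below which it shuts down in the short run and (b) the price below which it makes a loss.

Shutdown price = min AVC. AVC = 21 - 8Q + Q^2, with vertex at Q = 4 and minimum $5.
ATC = 144/Q + 21 - 8Q + Q^2. Setting dATC/dQ = −144/Q^2 − 8 + 2Q = 0 gives Q = 6 (since 2·6^3 − 8·6^2 = 144).
min ATC = 144/6 + 21 − 8·6 + 6^2 = $33. That is the break-even price.
For $5 ≤ P < $33 the firm produces at a loss; below $5 it shuts down.

Shutdown price = $5; break-even price = $33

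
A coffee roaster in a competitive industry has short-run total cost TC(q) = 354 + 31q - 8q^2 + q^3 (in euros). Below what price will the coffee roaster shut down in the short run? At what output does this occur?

The firm shuts down when price falls below the minimum of average variable cost. AVC = VC/q = 31 - 8q + q^2.
dAVC/dq = -8 + 2q = 0 gives q = 4. min AVC = 31 - 8·4 + 4^2 = 15.
The firm shuts down for any P below €15.

€15 per unit, at q = 4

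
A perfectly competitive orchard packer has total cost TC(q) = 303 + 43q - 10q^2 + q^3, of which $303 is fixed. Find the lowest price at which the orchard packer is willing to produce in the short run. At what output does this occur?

$18 per unit, at q = 5

Short-run supply begins at min AVC. From VC = 43q - 10q^2 + q^3, AVC = 43 - 10q + q^2.
At the minimum of AVC, MC = AVC. MC = 43 - 20q + 3q^2; setting MC = AVC gives 2q^2 - 10q = 0, so q = 5. min AVC = 18.
For P < $18 the firm produces nothing.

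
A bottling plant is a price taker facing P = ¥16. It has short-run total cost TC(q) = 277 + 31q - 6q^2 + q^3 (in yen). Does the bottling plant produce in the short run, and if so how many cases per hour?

Shut down

From TC, MC = TC'(q) = 31 - 12q + 3q^2 and AVC = VC/q = 31 - 6q + q^2.
AVC is minimized where dAVC/dq = -6 + 2q = 0, at q = 3; min AVC = 31 - 6·3 + 3^2 = ¥22.
P = ¥16 lies below min AVC = ¥22; no output level covers variable cost.
Shutting down limits the loss to fixed cost, ¥277.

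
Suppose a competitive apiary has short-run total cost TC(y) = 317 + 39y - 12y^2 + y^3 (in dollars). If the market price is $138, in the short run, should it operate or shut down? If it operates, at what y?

From TC, MC = TC'(y) = 39 - 24y + 3y^2 and AVC = VC/y = 39 - 12y + y^2.
AVC hits its minimum where MC = AVC, at y = 6, giving min AVC = 39 - 12·6 + 6^2 = $3.
P = $138 exceeds min AVC = $3, so the firm stays open.
P = MC gives -99 - 24y + 3y^2 = 0, with roots -3 and 11. Take the larger (rising MC): y* = 11.
Check: AVC at y = 11 is $28 ≤ P, so revenue covers variable cost.
Profit = P·y − TC = 138·11 − 625 = $893.

Produce at y = 11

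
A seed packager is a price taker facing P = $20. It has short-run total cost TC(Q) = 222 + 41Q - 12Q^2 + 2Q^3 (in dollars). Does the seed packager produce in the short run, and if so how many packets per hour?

From TC, MC = TC'(Q) = 41 - 24Q + 6Q^2 and AVC = VC/Q = 41 - 12Q + 2Q^2.
AVC is minimized where dAVC/dQ = -12 + 4Q = 0, at Q = 3; min AVC = 41 - 12·3 + 2·3^2 = $23.
Since P = $20 < min AVC = $23, price fails to cover variable cost at any output.
Shutting down limits the loss to fixed cost, $222.

Shut down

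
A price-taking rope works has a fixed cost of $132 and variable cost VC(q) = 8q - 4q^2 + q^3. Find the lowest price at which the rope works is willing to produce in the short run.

$4 per unit

The shutdown price is the minimum of AVC. VC = 8q - 4q^2 + q^3, so AVC = 8 - 4q + q^2.
dAVC/dq = -4 + 2q = 0 gives q = 2. min AVC = 8 - 4·2 + 2^2 = 4.
So the shutdown price is $4.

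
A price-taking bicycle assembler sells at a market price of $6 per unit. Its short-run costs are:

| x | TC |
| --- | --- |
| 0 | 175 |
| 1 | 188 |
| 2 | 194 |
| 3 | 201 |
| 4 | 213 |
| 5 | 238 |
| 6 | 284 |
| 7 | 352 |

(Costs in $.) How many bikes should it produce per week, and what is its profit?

Tabulate TR − TC: x=0: -175; x=1: -182; x=2: -182; x=3: -183; x=4: -189; x=5: -208; x=6: -248; x=7: -310.
Profit is highest at x = 0. Equivalently, the lowest AVC in the table is 26/3 ≈ $8.67 at x = 3, and P = $6 falls below it — price never covers variable cost, so the firm shuts down and loses only its fixed cost.

x = 0 (shut down); profit = -$175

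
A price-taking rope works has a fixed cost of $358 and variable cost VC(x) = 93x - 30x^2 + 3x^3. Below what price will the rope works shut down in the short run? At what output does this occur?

$18 per unit, at x = 5

The shutdown price is the minimum of AVC. VC = 93x - 30x^2 + 3x^3, so AVC = 93 - 30x + 3x^2.
dAVC/dx = -30 + 6x = 0 gives x = 5. min AVC = 93 - 30·5 + 3·5^2 = 18.
So the shutdown price is $18.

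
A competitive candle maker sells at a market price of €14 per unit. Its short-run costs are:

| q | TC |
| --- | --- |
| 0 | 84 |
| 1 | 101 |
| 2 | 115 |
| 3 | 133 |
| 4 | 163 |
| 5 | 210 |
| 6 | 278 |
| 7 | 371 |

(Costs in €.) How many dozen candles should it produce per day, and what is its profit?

q = 0 (shut down); profit = -€84

Tabulate TR − TC: q=0: -84; q=1: -87; q=2: -87; q=3: -91; q=4: -107; q=5: -140; q=6: -194; q=7: -273.
Profit is highest at q = 0. Equivalently, the lowest AVC in the table is 31/2 ≈ €15.50 at q = 2, and P = €14 falls below it — price never covers variable cost, so the firm shuts down and loses only its fixed cost.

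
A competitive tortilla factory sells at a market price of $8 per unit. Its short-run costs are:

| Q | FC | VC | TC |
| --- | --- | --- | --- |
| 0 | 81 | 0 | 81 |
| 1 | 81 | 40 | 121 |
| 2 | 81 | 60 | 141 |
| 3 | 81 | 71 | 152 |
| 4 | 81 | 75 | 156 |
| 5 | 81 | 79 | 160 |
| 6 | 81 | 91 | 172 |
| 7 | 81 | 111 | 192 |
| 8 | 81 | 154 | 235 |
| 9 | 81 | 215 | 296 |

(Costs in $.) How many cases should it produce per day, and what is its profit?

Tabulate TR − TC: Q=0: -81; Q=1: -113; Q=2: -125; Q=3: -128; Q=4: -124; Q=5: -120; Q=6: -124; Q=7: -136; Q=8: -171; Q=9: -224.
Profit is highest at Q = 0. Equivalently, the lowest AVC in the table is 91/6 ≈ $15.17 at Q = 6, and P = $8 falls below it — price never covers variable cost, so the firm shuts down and loses only its fixed cost.

Q = 0 (shut down); profit = -$81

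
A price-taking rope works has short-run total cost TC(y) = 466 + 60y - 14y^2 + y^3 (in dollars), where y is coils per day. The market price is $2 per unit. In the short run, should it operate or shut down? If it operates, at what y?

From TC, MC = TC'(y) = 60 - 28y + 3y^2 and AVC = VC/y = 60 - 14y + y^2.
AVC is minimized where dAVC/dy = -14 + 2y = 0, at y = 7; min AVC = 60 - 14·7 + 7^2 = $11.
P = $2 lies below min AVC = $11; no output level covers variable cost.
Shutting down limits the loss to fixed cost, $466.

Shut down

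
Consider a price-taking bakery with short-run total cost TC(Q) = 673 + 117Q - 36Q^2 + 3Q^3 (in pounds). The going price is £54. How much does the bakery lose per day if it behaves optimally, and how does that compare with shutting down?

Profit = -£379 at Q = 7

AVC = 117 - 36Q + 3Q^2 has its minimum £9 at Q = 6; price £54 clears that bar, so the firm operates.
With MC = 117 - 72Q + 9Q^2, P = MC on the upward-sloping part at Q* = 7.
TR = 54·7 = 378. TC = 673 + 84 = 757. Profit = 378 − 757 = -£379.
Shutting down would mean losing the fixed cost of £673, so operating at a loss of £379 is better by £294.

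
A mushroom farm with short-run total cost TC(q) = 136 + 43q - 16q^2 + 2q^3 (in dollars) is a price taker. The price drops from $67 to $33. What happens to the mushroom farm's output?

Output falls from 6 to 5

AVC = 43 - 16q + 2q^2, minimized at q = 4 where min AVC = $11. MC = 43 - 32q + 6q^2.
With P = $67 above the shutdown price, P = MC gives q = 6.
At P = $33 ≥ min AVC, set P = MC: q = 5. The firm stays open but cuts output.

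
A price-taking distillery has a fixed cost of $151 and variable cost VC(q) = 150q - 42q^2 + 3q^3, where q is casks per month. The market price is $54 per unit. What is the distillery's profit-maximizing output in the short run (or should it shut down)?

From TC, MC = TC'(q) = 150 - 84q + 9q^2 and AVC = VC/q = 150 - 42q + 3q^2.
The AVC parabola has its vertex at q = 42/6 = 7, where AVC = 150 - 42·7 + 3·7^2 = $3.
Since P = $54 ≥ min AVC = $3, price covers variable cost and the firm should produce.
Set P = MC: 54 = 150 - 84q + 9q^2 → 96 - 84q + 9q^2 = 0. The roots are q = 4/3 and q = 8; the profit-maximizing output is on the rising part of MC, so q* = 8.
Check: AVC at q = 8 is $6 ≤ P, so revenue covers variable cost.
Profit = P·q − TC = 54·8 − 199 = $233.

Produce at q = 8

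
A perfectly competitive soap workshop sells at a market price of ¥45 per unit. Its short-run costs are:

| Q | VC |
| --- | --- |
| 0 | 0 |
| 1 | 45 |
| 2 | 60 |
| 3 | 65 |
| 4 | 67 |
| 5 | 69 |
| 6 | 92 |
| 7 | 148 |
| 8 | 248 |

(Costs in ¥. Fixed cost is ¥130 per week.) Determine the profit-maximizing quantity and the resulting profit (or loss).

Tabulate TR − TC: Q=0: -130; Q=1: -130; Q=2: -100; Q=3: -60; Q=4: -17; Q=5: 26; Q=6: 48; Q=7: 37; Q=8: -18.
Profit is maximized at Q = 6. AVC there is 92/6 = ¥15.33 ≤ P, so producing beats shutting down (which would give -¥130).

Q = 6; profit = ¥48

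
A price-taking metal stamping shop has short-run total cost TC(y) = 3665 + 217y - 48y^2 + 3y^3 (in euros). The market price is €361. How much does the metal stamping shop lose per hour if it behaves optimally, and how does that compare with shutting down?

AVC = 217 - 48y + 3y^2; min AVC = €25 at y = 8. Since P = €361 ≥ min AVC, the firm produces.
With MC = 217 - 96y + 9y^2, P = MC on the upward-sloping part at y* = 12.
TR = 361·12 = 4332. TC = 3665 + 876 = 4541. Profit = 4332 − 4541 = -€209.
By producing, the firm covers all variable cost plus €3456 of fixed cost; shutting down would lose the full €3665.

Profit = -€209 at y = 12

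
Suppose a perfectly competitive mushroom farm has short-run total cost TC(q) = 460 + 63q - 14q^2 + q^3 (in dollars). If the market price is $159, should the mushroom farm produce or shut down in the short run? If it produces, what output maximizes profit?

From TC, MC = TC'(q) = 63 - 28q + 3q^2 and AVC = VC/q = 63 - 14q + q^2.
AVC is minimized where dAVC/dq = -14 + 2q = 0, at q = 7; min AVC = 63 - 14·7 + 7^2 = $14.
P = $159 exceeds min AVC = $14, so the firm stays open.
P = MC gives -96 - 28q + 3q^2 = 0, with roots -8/3 and 12. Take the larger (rising MC): q* = 12.
Check: AVC at q = 12 is $39 ≤ P, so revenue covers variable cost.
Profit = P·q − TC = 159·12 − 928 = $980.

Produce at q = 12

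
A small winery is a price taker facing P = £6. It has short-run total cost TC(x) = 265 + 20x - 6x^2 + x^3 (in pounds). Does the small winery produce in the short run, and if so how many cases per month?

Shut down

Strip out fixed cost: VC = 20x - 6x^2 + x^3. Then AVC = 20 - 6x + x^2 and MC = 20 - 12x + 3x^2.
AVC is minimized where dAVC/dx = -6 + 2x = 0, at x = 3; min AVC = 20 - 6·3 + 3^2 = £11.
With P < min AVC (£6 < £11), every unit sold adds to the loss.
Best response: produce nothing and absorb the £265 fixed cost.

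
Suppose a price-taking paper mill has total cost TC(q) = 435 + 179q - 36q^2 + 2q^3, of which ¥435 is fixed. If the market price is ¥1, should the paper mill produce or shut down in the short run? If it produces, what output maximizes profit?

Strip out fixed cost: VC = 179q - 36q^2 + 2q^3. Then AVC = 179 - 36q + 2q^2 and MC = 179 - 72q + 6q^2.
The AVC parabola has its vertex at q = 36/4 = 9, where AVC = 179 - 36·9 + 2·9^2 = ¥17.
P = ¥1 lies below min AVC = ¥17; no output level covers variable cost.
Best response: produce nothing and absorb the ¥435 fixed cost.

Shut down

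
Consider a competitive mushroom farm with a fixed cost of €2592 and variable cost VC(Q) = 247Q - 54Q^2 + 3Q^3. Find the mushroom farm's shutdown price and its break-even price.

Shutdown price = min AVC. AVC = 247 - 54Q + 3Q^2, with vertex at Q = 9 and minimum €4.
ATC = 2592/Q + 247 - 54Q + 3Q^2. Setting dATC/dQ = −2592/Q^2 − 54 + 6Q = 0 gives Q = 12 (since 6·12^3 − 54·12^2 = 2592).
min ATC = 2592/12 + 247 − 54·12 + 3·12^2 = €247. That is the break-even price.
Between these two prices the firm operates at a loss; above €247 it earns a profit.

Shutdown price = €4; break-even price = €247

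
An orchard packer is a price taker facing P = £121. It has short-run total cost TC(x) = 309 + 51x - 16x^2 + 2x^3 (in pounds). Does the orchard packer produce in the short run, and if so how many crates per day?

Produce at x = 7

From TC, MC = TC'(x) = 51 - 32x + 6x^2 and AVC = VC/x = 51 - 16x + 2x^2.
The AVC parabola has its vertex at x = 16/4 = 4, where AVC = 51 - 16·4 + 2·4^2 = £19.
Since P = £121 ≥ min AVC = £19, price covers variable cost and the firm should produce.
Set P = MC: 121 = 51 - 32x + 6x^2 → -70 - 32x + 6x^2 = 0. The roots are x = -5/3 and x = 7; the profit-maximizing output is on the rising part of MC, so x* = 7.
Check: AVC at x = 7 is £37 ≤ P, so revenue covers variable cost.
Profit = P·x − TC = 121·7 − 568 = £279.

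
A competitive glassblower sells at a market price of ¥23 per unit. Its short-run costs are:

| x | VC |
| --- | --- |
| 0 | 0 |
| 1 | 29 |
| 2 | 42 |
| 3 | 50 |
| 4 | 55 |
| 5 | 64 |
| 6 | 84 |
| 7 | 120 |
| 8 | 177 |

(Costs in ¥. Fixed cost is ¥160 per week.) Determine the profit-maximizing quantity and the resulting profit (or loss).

Tabulate TR − TC: x=0: -160; x=1: -166; x=2: -156; x=3: -141; x=4: -123; x=5: -109; x=6: -106; x=7: -119; x=8: -153.
Profit is maximized at x = 6. AVC there is 84/6 = ¥14 ≤ P, so producing beats shutting down (which would give -¥160).

x = 6; profit = -¥106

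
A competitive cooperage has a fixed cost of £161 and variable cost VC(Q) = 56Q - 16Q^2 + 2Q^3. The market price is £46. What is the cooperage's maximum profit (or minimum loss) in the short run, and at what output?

Profit = -£61 at Q = 5

AVC = 56 - 16Q + 2Q^2 has its minimum £24 at Q = 4; price £46 clears that bar, so the firm operates.
MC = 56 - 32Q + 6Q^2. Setting P = MC and taking the root on the rising branch gives Q* = 5.
TR = 46·5 = 230. TC = 161 + 130 = 291. Profit = 230 − 291 = -£61.
Shutting down would mean losing the fixed cost of £161, so operating at a loss of £61 is better by £100.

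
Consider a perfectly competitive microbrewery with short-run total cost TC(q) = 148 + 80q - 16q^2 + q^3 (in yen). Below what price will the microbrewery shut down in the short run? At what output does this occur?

The firm shuts down when price falls below the minimum of average variable cost. AVC = VC/q = 80 - 16q + q^2.
dAVC/dq = -16 + 2q = 0 gives q = 8. min AVC = 80 - 16·8 + 8^2 = 16.
For P < ¥16 the firm produces nothing.

¥16 per unit, at q = 8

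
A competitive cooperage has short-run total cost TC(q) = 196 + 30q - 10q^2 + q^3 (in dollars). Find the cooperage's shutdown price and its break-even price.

Shutdown price = $5; break-even price = $37

AVC = 30 - 10q + q^2; minimized at q = 5, giving min AVC = $5. That is the shutdown price.
ATC = 196/q + 30 - 10q + q^2. Setting dATC/dq = −196/q^2 − 10 + 2q = 0 gives q = 7 (since 2·7^3 − 10·7^2 = 196).
min ATC = 196/7 + 30 − 10·7 + 7^2 = $37. That is the break-even price.
For $5 ≤ P < $37 the firm produces at a loss; below $5 it shuts down.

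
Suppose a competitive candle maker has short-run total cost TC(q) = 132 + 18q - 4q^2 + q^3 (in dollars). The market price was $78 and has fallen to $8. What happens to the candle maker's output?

Output falls from 6 to 0 (the firm shuts down)

MC = 18 - 8q + 3q^2; the shutdown threshold is min AVC = $14 (at q = 2).
With P = $78 above the shutdown price, P = MC gives q = 6.
At P = $8 < min AVC = $14, price no longer covers variable cost at any output, so the firm shuts down: q = 0.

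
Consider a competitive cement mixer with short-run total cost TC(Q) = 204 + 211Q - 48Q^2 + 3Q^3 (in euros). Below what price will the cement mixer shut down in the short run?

The shutdown price is the minimum of AVC. VC = 211Q - 48Q^2 + 3Q^3, so AVC = 211 - 48Q + 3Q^2.
dAVC/dQ = -48 + 6Q = 0 gives Q = 8. min AVC = 211 - 48·8 + 3·8^2 = 19.
The firm shuts down for any P below €19.

€19 per unit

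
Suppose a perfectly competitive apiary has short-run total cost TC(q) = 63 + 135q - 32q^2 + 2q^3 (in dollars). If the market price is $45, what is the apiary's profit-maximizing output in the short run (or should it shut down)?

Variable cost is VC = 135q - 32q^2 + 2q^3, so AVC = VC/q = 135 - 32q + 2q^2 and MC = dTC/dq = 135 - 64q + 6q^2.
AVC hits its minimum where MC = AVC, at q = 8, giving min AVC = 135 - 32·8 + 2·8^2 = $7.
Since P = $45 ≥ min AVC = $7, price covers variable cost and the firm should produce.
Set P = MC: 45 = 135 - 64q + 6q^2 → 90 - 64q + 6q^2 = 0. The roots are q = 5/3 and q = 9; the profit-maximizing output is on the rising part of MC, so q* = 9.
Check: AVC at q = 9 is $9 ≤ P, so revenue covers variable cost.
Profit = P·q − TC = 45·9 − 144 = $261.

Produce at q = 9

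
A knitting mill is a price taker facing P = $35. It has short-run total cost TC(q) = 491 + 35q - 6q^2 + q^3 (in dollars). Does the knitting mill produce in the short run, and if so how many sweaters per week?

Produce at q = 4

Variable cost is VC = 35q - 6q^2 + q^3, so AVC = VC/q = 35 - 6q + q^2 and MC = dTC/dq = 35 - 12q + 3q^2.
The AVC parabola has its vertex at q = 6/2 = 3, where AVC = 35 - 6·3 + 3^2 = $26.
P = $35 exceeds min AVC = $26, so the firm stays open.
Set P = MC: 35 = 35 - 12q + 3q^2 → -12q + 3q^2 = 0. The roots are q = 0 and q = 4; the profit-maximizing output is on the rising part of MC, so q* = 4.
Check: AVC at q = 4 is $27 ≤ P, so revenue covers variable cost.
Profit = P·q − TC = 35·4 − 599 = -$459, a loss, but smaller than the $491 fixed cost the firm would lose by shutting down.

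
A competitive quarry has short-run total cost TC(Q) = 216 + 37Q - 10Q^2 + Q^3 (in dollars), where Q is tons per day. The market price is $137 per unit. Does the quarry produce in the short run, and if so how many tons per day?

Produce at Q = 10

Variable cost is VC = 37Q - 10Q^2 + Q^3, so AVC = VC/Q = 37 - 10Q + Q^2 and MC = dTC/dQ = 37 - 20Q + 3Q^2.
AVC is minimized where dAVC/dQ = -10 + 2Q = 0, at Q = 5; min AVC = 37 - 10·5 + 5^2 = $12.
Since P = $137 ≥ min AVC = $12, price covers variable cost and the firm should produce.
Set P = MC: 137 = 37 - 20Q + 3Q^2 → -100 - 20Q + 3Q^2 = 0. The roots are Q = -10/3 and Q = 10; the profit-maximizing output is on the rising part of MC, so Q* = 10.
Check: AVC at Q = 10 is $37 ≤ P, so revenue covers variable cost.
Profit = P·Q − TC = 137·10 − 586 = $784.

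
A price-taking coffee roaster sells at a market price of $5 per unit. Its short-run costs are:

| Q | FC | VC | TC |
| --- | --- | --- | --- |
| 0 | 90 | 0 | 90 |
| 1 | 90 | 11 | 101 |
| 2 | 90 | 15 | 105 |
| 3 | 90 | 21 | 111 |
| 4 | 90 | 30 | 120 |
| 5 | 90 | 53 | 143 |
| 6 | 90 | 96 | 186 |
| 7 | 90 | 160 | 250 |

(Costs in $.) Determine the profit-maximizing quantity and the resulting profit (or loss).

Q = 0 (shut down); profit = -$90

Compute π = P·Q − TC at each output: Q=0: -90; Q=1: -96; Q=2: -95; Q=3: -96; Q=4: -100; Q=5: -118; Q=6: -156; Q=7: -215.
Profit is highest at Q = 0. Equivalently, the lowest AVC in the table is 21/3 ≈ $7 at Q = 3, and P = $5 falls below it — price never covers variable cost, so the firm shuts down and loses only its fixed cost.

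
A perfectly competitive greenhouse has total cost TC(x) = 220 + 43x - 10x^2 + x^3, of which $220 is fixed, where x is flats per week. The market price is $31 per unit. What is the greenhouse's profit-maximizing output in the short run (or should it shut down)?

Produce at x = 6

Strip out fixed cost: VC = 43x - 10x^2 + x^3. Then AVC = 43 - 10x + x^2 and MC = 43 - 20x + 3x^2.
The AVC parabola has its vertex at x = 10/2 = 5, where AVC = 43 - 10·5 + 5^2 = $18.
Since P = $31 ≥ min AVC = $18, price covers variable cost and the firm should produce.
Solving P = MC: 12 - 20x + 3x^2 = 0 ⇒ x = 2/3 or 6. On the upward-sloping branch, x* = 6.
Check: AVC at x = 6 is $19 ≤ P, so revenue covers variable cost.
Profit = P·x − TC = 31·6 − 334 = -$148, a loss, but smaller than the $220 fixed cost the firm would lose by shutting down.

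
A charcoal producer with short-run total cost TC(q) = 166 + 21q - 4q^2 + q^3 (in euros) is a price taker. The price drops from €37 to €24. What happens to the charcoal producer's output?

AVC = 21 - 4q + q^2, minimized at q = 2 where min AVC = €17. MC = 21 - 8q + 3q^2.
With P = €37 above the shutdown price, P = MC gives q = 4.
At P = €24 ≥ min AVC, set P = MC: q = 3. The firm stays open but cuts output.

Output falls from 4 to 3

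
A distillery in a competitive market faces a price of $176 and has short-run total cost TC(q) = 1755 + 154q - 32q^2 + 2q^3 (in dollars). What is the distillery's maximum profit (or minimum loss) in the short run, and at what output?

AVC = 154 - 32q + 2q^2; min AVC = $26 at q = 8. Since P = $176 ≥ min AVC, the firm produces.
MC = 154 - 64q + 6q^2. Setting P = MC and taking the root on the rising branch gives q* = 11.
TR = 176·11 = 1936. TC = 1755 + 484 = 2239. Profit = 1936 − 2239 = -$303.
That loss of $303 beats the $1755 the firm would lose by shutting down; producing recovers $1452 of fixed cost.

Profit = -$303 at q = 11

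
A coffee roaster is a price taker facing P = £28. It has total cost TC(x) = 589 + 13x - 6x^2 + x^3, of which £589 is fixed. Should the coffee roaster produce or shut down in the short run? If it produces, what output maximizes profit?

Strip out fixed cost: VC = 13x - 6x^2 + x^3. Then AVC = 13 - 6x + x^2 and MC = 13 - 12x + 3x^2.
AVC hits its minimum where MC = AVC, at x = 3, giving min AVC = 13 - 6·3 + 3^2 = £4.
P = £28 exceeds min AVC = £4, so the firm stays open.
Solving P = MC: -15 - 12x + 3x^2 = 0 ⇒ x = -1 or 5. On the upward-sloping branch, x* = 5.
Check: AVC at x = 5 is £8 ≤ P, so revenue covers variable cost.
Profit = P·x − TC = 28·5 − 629 = -£489, a loss, but smaller than the £589 fixed cost the firm would lose by shutting down.

Produce at x = 5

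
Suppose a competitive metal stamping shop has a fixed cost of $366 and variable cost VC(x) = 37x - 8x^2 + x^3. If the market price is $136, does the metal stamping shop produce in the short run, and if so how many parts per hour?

Produce at x = 9

From TC, MC = TC'(x) = 37 - 16x + 3x^2 and AVC = VC/x = 37 - 8x + x^2.
The AVC parabola has its vertex at x = 8/2 = 4, where AVC = 37 - 8·4 + 4^2 = $21.
Since P = $136 ≥ min AVC = $21, price covers variable cost and the firm should produce.
Set P = MC: 136 = 37 - 16x + 3x^2 → -99 - 16x + 3x^2 = 0. The roots are x = -11/3 and x = 9; the profit-maximizing output is on the rising part of MC, so x* = 9.
Check: AVC at x = 9 is $46 ≤ P, so revenue covers variable cost.
Profit = P·x − TC = 136·9 − 780 = $444.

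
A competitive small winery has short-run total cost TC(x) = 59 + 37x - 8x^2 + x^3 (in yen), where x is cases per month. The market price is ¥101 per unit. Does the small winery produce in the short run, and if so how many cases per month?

From TC, MC = TC'(x) = 37 - 16x + 3x^2 and AVC = VC/x = 37 - 8x + x^2.
AVC hits its minimum where MC = AVC, at x = 4, giving min AVC = 37 - 8·4 + 4^2 = ¥21.
P = ¥101 exceeds min AVC = ¥21, so the firm stays open.
Solving P = MC: -64 - 16x + 3x^2 = 0 ⇒ x = -8/3 or 8. On the upward-sloping branch, x* = 8.
Check: AVC at x = 8 is ¥37 ≤ P, so revenue covers variable cost.
Profit = P·x − TC = 101·8 − 355 = ¥453.

Produce at x = 8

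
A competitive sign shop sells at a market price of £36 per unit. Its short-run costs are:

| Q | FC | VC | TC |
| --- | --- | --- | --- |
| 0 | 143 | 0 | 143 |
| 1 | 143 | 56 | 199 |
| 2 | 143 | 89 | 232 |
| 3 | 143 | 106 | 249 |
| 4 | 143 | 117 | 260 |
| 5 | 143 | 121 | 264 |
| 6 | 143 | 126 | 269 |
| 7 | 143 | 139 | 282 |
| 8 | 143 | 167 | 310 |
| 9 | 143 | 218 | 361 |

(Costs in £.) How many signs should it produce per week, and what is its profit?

Profit at each row (π = 36Q − TC): Q=0: -143; Q=1: -163; Q=2: -160; Q=3: -141; Q=4: -116; Q=5: -84; Q=6: -53; Q=7: -30; Q=8: -22; Q=9: -37.
Profit is maximized at Q = 8. AVC there is 167/8 = £20.88 ≤ P, so producing beats shutting down (which would give -£143).

Q = 8; profit = -£22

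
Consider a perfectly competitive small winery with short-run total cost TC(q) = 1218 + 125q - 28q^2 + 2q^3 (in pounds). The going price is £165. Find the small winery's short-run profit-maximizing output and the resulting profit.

Profit = -£18 at q = 10

AVC = 125 - 28q + 2q^2 has its minimum £27 at q = 7; price £165 clears that bar, so the firm operates.
With MC = 125 - 56q + 6q^2, P = MC on the upward-sloping part at q* = 10.
TR = 165·10 = 1650. TC = 1218 + 450 = 1668. Profit = 1650 − 1668 = -£18.
By producing, the firm covers all variable cost plus £1200 of fixed cost; shutting down would lose the full £1218.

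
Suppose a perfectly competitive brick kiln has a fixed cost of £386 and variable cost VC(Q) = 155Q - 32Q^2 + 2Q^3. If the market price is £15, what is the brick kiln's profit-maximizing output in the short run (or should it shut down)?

Shut down

Strip out fixed cost: VC = 155Q - 32Q^2 + 2Q^3. Then AVC = 155 - 32Q + 2Q^2 and MC = 155 - 64Q + 6Q^2.
AVC hits its minimum where MC = AVC, at Q = 8, giving min AVC = 155 - 32·8 + 2·8^2 = £27.
With P < min AVC (£15 < £27), every unit sold adds to the loss.
The firm minimizes its loss by shutting down and losing only its fixed cost of £386.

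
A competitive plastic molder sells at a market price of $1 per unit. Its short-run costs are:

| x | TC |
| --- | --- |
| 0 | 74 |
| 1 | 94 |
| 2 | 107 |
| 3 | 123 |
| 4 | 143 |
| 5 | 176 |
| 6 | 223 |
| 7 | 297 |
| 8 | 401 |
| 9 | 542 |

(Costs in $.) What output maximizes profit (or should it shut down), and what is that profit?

Tabulate TR − TC: x=0: -74; x=1: -93; x=2: -105; x=3: -120; x=4: -139; x=5: -171; x=6: -217; x=7: -290; x=8: -393; x=9: -533.
Profit is highest at x = 0. Equivalently, the lowest AVC in the table is 49/3 ≈ $16.33 at x = 3, and P = $1 falls below it — price never covers variable cost, so the firm shuts down and loses only its fixed cost.

x = 0 (shut down); profit = -$74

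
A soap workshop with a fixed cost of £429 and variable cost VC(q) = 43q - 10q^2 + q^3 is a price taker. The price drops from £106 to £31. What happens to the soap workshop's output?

MC = 43 - 20q + 3q^2; the shutdown threshold is min AVC = £18 (at q = 5).
With P = £106 above the shutdown price, P = MC gives q = 9.
At P = £31 ≥ min AVC, set P = MC: q = 6. The firm stays open but cuts output.

Output falls from 9 to 6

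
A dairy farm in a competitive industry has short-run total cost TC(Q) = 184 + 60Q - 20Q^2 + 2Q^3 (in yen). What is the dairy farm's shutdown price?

¥10 per unit

The firm shuts down when price falls below the minimum of average variable cost. AVC = VC/Q = 60 - 20Q + 2Q^2.
At the minimum of AVC, MC = AVC. MC = 60 - 40Q + 6Q^2; setting MC = AVC gives 4Q^2 - 20Q = 0, so Q = 5. min AVC = 10.
So the shutdown price is ¥10.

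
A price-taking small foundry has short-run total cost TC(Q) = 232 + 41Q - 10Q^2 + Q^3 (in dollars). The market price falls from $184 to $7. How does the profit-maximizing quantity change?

Output falls from 11 to 0 (the firm shuts down)

AVC = 41 - 10Q + Q^2, minimized at Q = 5 where min AVC = $16. MC = 41 - 20Q + 3Q^2.
With P = $184 above the shutdown price, P = MC gives Q = 11.
At P = $7 < min AVC = $16, price no longer covers variable cost at any output, so the firm shuts down: Q = 0.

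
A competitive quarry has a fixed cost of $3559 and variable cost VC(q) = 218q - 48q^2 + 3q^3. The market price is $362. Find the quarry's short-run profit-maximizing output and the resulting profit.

AVC = 218 - 48q + 3q^2; min AVC = $26 at q = 8. Since P = $362 ≥ min AVC, the firm produces.
With MC = 218 - 96q + 9q^2, P = MC on the upward-sloping part at q* = 12.
TR = 362·12 = 4344. TC = 3559 + 888 = 4447. Profit = 4344 − 4447 = -$103.
By producing, the firm covers all variable cost plus $3456 of fixed cost; shutting down would lose the full $3559.

Profit = -$103 at q = 12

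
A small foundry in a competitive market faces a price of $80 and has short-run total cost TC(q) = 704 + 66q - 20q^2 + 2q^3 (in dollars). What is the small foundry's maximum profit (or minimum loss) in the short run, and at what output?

Profit = -$312 at q = 7

AVC = 66 - 20q + 2q^2 has its minimum $16 at q = 5; price $80 clears that bar, so the firm operates.
With MC = 66 - 40q + 6q^2, P = MC on the upward-sloping part at q* = 7.
TR = 80·7 = 560. TC = 704 + 168 = 872. Profit = 560 − 872 = -$312.
By producing, the firm covers all variable cost plus $392 of fixed cost; shutting down would lose the full $704.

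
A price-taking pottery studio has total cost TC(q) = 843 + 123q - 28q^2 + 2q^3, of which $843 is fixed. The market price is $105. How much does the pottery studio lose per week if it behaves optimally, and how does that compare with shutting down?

AVC = 123 - 28q + 2q^2; min AVC = $25 at q = 7. Since P = $105 ≥ min AVC, the firm produces.
MC = 123 - 56q + 6q^2. Setting P = MC and taking the root on the rising branch gives q* = 9.
TR = 105·9 = 945. TC = 843 + 297 = 1140. Profit = 945 − 1140 = -$195.
That loss of $195 beats the $843 the firm would lose by shutting down; producing recovers $648 of fixed cost.

Profit = -$195 at q = 9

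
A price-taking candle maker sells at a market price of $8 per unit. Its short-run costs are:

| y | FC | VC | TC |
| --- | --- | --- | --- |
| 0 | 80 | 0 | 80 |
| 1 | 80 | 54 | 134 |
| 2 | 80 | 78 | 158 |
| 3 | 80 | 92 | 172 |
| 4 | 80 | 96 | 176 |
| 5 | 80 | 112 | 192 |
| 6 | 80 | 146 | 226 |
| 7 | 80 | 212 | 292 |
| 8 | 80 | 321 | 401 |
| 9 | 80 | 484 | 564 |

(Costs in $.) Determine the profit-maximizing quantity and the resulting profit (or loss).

y = 0 (shut down); profit = -$80

Compute π = P·y − TC at each output: y=0: -80; y=1: -126; y=2: -142; y=3: -148; y=4: -144; y=5: -152; y=6: -178; y=7: -236; y=8: -337; y=9: -492.
Profit is highest at y = 0. Equivalently, the lowest AVC in the table is 112/5 ≈ $22.40 at y = 5, and P = $8 falls below it — price never covers variable cost, so the firm shuts down and loses only its fixed cost.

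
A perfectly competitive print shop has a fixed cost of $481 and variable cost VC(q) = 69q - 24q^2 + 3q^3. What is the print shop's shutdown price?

$21 per unit

The shutdown price is the minimum of AVC. VC = 69q - 24q^2 + 3q^3, so AVC = 69 - 24q + 3q^2.
dAVC/dq = -24 + 6q = 0 gives q = 4. min AVC = 69 - 24·4 + 3·4^2 = 21.
The firm shuts down for any P below $21.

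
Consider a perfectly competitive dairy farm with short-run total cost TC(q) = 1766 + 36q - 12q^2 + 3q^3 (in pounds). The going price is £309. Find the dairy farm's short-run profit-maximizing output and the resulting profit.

AVC = 36 - 12q + 3q^2; min AVC = £24 at q = 2. Since P = £309 ≥ min AVC, the firm produces.
MC = 36 - 24q + 9q^2. Setting P = MC and taking the root on the rising branch gives q* = 7.
TR = 309·7 = 2163. TC = 1766 + 693 = 2459. Profit = 2163 − 2459 = -£296.
By producing, the firm covers all variable cost plus £1470 of fixed cost; shutting down would lose the full £1766.

Profit = -£296 at q = 7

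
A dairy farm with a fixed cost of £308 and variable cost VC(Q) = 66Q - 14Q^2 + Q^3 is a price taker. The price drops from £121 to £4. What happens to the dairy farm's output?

Output falls from 11 to 0 (the firm shuts down)

MC = 66 - 28Q + 3Q^2; the shutdown threshold is min AVC = £17 (at Q = 7).
With P = £121 above the shutdown price, P = MC gives Q = 11.
At P = £4 < min AVC = £17, price no longer covers variable cost at any output, so the firm shuts down: Q = 0.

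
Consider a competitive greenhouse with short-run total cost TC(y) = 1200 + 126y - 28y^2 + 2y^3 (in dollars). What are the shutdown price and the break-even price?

Shutdown price = $28; break-even price = $166

AVC = 126 - 28y + 2y^2; minimized at y = 7, giving min AVC = $28. That is the shutdown price.
ATC = 1200/y + 126 - 28y + 2y^2. Setting dATC/dy = −1200/y^2 − 28 + 4y = 0 gives y = 10 (since 4·10^3 − 28·10^2 = 1200).
min ATC = 1200/10 + 126 − 28·10 + 2·10^2 = $166. That is the break-even price.
Between these two prices the firm operates at a loss; above $166 it earns a profit.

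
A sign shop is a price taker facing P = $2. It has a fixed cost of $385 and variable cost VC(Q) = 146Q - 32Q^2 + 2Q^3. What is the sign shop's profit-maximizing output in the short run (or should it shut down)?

Strip out fixed cost: VC = 146Q - 32Q^2 + 2Q^3. Then AVC = 146 - 32Q + 2Q^2 and MC = 146 - 64Q + 6Q^2.
AVC is minimized where dAVC/dQ = -32 + 4Q = 0, at Q = 8; min AVC = 146 - 32·8 + 2·8^2 = $18.
With P < min AVC ($2 < $18), every unit sold adds to the loss.
Shutting down limits the loss to fixed cost, $385.

Shut down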